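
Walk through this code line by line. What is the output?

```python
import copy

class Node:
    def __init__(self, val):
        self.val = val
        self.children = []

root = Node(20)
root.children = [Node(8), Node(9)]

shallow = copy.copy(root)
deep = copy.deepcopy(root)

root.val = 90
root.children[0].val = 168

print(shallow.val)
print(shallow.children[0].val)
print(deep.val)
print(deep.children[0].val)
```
20
168
20
8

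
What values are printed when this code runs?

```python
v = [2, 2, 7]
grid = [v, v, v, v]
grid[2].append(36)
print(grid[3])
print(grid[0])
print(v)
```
[2, 2, 7, 36]
[2, 2, 7, 36]
[2, 2, 7, 36]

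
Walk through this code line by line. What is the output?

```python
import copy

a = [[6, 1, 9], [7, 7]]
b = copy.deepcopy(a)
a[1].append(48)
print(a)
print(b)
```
[[6, 1, 9], [7, 7, 48]]
[[6, 1, 9], [7, 7]]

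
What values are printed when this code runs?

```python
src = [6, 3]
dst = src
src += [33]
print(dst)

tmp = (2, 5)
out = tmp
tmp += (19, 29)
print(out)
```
[6, 3, 33]
(2, 5)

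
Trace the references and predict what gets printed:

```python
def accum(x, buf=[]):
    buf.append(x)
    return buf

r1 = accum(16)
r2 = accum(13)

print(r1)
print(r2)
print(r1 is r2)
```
[16, 13]
[16, 13]
True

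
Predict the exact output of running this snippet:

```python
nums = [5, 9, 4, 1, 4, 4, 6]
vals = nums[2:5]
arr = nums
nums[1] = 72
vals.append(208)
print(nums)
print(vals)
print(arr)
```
[5, 72, 4, 1, 4, 4, 6]
[4, 1, 4, 208]
[5, 72, 4, 1, 4, 4, 6]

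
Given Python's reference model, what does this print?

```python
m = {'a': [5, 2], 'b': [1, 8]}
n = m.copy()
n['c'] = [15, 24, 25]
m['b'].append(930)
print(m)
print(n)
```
{'a': [5, 2], 'b': [1, 8, 930]}
{'a': [5, 2], 'b': [1, 8, 930], 'c': [15, 24, 25]}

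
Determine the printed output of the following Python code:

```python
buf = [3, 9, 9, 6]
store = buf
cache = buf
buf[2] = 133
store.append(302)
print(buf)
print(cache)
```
[3, 9, 133, 6, 302]
[3, 9, 133, 6, 302]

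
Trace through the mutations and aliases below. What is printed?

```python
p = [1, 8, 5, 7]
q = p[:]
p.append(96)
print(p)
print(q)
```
[1, 8, 5, 7, 96]
[1, 8, 5, 7]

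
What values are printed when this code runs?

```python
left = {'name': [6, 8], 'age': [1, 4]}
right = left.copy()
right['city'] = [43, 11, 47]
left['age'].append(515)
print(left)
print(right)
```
{'name': [6, 8], 'age': [1, 4, 515]}
{'name': [6, 8], 'age': [1, 4, 515], 'city': [43, 11, 47]}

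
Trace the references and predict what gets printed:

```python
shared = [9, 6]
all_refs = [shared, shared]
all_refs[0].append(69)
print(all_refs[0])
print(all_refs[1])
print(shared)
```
[9, 6, 69]
[9, 6, 69]
[9, 6, 69]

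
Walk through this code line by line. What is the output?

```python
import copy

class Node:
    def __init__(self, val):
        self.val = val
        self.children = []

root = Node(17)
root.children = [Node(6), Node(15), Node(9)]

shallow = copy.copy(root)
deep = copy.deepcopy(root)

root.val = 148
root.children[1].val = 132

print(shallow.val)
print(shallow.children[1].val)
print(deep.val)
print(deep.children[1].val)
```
17
132
17
15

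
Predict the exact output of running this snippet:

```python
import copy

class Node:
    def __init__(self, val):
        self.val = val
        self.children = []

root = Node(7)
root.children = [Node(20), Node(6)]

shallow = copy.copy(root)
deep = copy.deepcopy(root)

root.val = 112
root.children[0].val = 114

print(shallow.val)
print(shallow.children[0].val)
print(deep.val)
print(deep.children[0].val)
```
7
114
7
20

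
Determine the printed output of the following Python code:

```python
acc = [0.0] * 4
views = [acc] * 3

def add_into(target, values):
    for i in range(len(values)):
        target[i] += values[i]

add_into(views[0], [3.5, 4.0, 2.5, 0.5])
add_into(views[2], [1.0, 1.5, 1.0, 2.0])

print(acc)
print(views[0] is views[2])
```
[4.5, 5.5, 3.5, 2.5]
True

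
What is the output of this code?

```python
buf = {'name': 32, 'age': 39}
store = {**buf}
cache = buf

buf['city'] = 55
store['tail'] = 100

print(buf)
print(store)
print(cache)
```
{'name': 32, 'age': 39, 'city': 55}
{'name': 32, 'age': 39, 'tail': 100}
{'name': 32, 'age': 39, 'city': 55}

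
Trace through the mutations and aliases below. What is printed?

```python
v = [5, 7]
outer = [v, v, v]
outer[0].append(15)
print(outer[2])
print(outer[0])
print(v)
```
[5, 7, 15]
[5, 7, 15]
[5, 7, 15]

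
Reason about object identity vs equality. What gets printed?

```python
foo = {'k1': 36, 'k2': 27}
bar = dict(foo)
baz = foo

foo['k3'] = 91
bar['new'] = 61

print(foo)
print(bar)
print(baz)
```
{'k1': 36, 'k2': 27, 'k3': 91}
{'k1': 36, 'k2': 27, 'new': 61}
{'k1': 36, 'k2': 27, 'k3': 91}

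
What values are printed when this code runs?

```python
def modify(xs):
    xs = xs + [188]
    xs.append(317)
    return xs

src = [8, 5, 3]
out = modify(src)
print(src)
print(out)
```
[8, 5, 3]
[8, 5, 3, 188, 317]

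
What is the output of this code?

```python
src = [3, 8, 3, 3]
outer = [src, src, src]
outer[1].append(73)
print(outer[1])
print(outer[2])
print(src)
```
[3, 8, 3, 3, 73]
[3, 8, 3, 3, 73]
[3, 8, 3, 3, 73]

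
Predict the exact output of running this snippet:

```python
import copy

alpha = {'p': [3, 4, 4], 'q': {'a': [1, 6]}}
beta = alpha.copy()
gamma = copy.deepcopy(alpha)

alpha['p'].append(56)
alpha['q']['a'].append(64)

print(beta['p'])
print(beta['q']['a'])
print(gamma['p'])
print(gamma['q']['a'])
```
[3, 4, 4, 56]
[1, 6, 64]
[3, 4, 4]
[1, 6]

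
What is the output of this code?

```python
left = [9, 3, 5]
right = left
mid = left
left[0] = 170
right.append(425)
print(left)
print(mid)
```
[170, 3, 5, 425]
[170, 3, 5, 425]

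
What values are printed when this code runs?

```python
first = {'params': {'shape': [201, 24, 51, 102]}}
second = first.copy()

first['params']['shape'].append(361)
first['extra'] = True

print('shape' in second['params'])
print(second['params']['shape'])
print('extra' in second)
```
True
[201, 24, 51, 102, 361]
False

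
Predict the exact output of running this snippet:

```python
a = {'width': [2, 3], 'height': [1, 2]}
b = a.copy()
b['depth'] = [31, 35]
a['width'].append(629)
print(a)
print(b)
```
{'width': [2, 3, 629], 'height': [1, 2]}
{'width': [2, 3, 629], 'height': [1, 2], 'depth': [31, 35]}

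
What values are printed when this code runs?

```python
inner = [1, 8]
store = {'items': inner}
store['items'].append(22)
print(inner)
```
[1, 8, 22]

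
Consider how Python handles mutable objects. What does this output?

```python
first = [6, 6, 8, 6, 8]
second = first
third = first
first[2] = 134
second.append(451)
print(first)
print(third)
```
[6, 6, 134, 6, 8, 451]
[6, 6, 134, 6, 8, 451]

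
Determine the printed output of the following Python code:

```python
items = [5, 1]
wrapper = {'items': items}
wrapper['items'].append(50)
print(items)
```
[5, 1, 50]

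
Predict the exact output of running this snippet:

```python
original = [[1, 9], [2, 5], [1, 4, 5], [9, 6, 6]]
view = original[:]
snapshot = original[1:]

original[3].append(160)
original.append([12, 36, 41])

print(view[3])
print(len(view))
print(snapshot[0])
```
[9, 6, 6, 160]
4
[2, 5]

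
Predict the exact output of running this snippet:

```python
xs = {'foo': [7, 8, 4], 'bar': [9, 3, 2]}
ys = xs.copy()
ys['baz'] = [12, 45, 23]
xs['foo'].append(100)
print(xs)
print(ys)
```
{'foo': [7, 8, 4, 100], 'bar': [9, 3, 2]}
{'foo': [7, 8, 4, 100], 'bar': [9, 3, 2], 'baz': [12, 45, 23]}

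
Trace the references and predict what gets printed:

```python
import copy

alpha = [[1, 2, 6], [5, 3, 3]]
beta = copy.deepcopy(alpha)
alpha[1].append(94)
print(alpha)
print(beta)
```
[[1, 2, 6], [5, 3, 3, 94]]
[[1, 2, 6], [5, 3, 3]]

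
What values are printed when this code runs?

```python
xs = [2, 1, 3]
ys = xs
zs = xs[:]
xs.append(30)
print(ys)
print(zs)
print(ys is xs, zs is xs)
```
[2, 1, 3, 30]
[2, 1, 3]
True False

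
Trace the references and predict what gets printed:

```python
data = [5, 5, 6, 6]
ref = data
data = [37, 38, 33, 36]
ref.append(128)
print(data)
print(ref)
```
[37, 38, 33, 36]
[5, 5, 6, 6, 128]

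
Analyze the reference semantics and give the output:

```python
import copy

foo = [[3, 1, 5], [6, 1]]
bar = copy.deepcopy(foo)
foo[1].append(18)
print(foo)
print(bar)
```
[[3, 1, 5], [6, 1, 18]]
[[3, 1, 5], [6, 1]]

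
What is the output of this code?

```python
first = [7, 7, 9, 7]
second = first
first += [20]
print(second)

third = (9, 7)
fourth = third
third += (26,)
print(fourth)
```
[7, 7, 9, 7, 20]
(9, 7)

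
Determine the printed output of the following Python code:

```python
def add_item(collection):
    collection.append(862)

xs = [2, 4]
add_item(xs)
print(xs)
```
[2, 4, 862]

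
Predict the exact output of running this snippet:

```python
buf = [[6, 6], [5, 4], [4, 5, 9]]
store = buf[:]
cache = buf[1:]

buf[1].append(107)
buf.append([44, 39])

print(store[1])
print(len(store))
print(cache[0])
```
[5, 4, 107]
3
[5, 4, 107]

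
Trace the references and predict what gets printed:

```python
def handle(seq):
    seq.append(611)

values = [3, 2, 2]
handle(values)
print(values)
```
[3, 2, 2, 611]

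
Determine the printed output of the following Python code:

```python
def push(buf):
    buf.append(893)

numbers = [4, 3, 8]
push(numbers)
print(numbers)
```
[4, 3, 8, 893]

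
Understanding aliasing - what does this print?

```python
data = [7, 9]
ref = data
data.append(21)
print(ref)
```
[7, 9, 21]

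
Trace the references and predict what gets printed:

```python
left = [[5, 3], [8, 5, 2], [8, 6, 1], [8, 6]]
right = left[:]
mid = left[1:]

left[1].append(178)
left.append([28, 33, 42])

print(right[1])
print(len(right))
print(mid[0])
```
[8, 5, 2, 178]
4
[8, 5, 2, 178]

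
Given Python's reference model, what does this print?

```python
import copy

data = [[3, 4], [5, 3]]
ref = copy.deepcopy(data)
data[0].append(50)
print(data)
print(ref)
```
[[3, 4, 50], [5, 3]]
[[3, 4], [5, 3]]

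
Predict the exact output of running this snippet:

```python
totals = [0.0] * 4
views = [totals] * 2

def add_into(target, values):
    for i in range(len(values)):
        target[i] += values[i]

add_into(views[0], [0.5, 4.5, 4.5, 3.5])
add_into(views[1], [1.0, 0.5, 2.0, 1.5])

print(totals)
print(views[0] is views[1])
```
[1.5, 5.0, 6.5, 5.0]
True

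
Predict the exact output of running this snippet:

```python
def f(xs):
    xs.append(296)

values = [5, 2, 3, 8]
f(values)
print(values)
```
[5, 2, 3, 8, 296]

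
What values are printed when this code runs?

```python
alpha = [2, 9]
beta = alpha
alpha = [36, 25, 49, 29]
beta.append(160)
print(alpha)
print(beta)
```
[36, 25, 49, 29]
[2, 9, 160]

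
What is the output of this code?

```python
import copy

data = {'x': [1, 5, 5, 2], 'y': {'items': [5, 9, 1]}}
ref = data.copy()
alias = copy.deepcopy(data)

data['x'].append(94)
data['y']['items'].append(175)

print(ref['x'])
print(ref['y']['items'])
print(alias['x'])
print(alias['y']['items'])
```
[1, 5, 5, 2, 94]
[5, 9, 1, 175]
[1, 5, 5, 2]
[5, 9, 1]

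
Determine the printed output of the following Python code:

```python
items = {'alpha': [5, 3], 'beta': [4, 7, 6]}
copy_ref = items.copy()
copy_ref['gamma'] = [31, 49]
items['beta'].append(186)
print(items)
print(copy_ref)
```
{'alpha': [5, 3], 'beta': [4, 7, 6, 186]}
{'alpha': [5, 3], 'beta': [4, 7, 6, 186], 'gamma': [31, 49]}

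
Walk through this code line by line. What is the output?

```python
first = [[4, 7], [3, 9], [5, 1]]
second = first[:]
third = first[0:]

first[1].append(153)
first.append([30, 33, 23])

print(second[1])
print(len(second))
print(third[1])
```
[3, 9, 153]
3
[3, 9, 153]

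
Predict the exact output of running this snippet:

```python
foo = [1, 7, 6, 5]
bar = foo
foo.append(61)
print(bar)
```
[1, 7, 6, 5, 61]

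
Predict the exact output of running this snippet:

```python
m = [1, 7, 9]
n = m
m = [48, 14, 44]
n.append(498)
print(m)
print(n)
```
[48, 14, 44]
[1, 7, 9, 498]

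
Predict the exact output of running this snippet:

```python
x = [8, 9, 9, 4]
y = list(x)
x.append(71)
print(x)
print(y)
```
[8, 9, 9, 4, 71]
[8, 9, 9, 4]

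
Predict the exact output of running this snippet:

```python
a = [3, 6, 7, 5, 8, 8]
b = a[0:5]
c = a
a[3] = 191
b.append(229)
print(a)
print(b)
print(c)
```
[3, 6, 7, 191, 8, 8]
[3, 6, 7, 5, 8, 229]
[3, 6, 7, 191, 8, 8]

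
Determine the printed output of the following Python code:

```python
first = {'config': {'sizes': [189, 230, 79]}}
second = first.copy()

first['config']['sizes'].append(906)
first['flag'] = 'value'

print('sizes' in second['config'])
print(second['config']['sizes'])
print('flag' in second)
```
True
[189, 230, 79, 906]
False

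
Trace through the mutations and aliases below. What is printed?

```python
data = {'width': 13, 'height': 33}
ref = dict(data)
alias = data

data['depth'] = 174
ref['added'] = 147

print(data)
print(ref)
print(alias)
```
{'width': 13, 'height': 33, 'depth': 174}
{'width': 13, 'height': 33, 'added': 147}
{'width': 13, 'height': 33, 'depth': 174}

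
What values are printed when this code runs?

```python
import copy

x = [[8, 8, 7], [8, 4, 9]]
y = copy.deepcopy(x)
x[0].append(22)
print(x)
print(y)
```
[[8, 8, 7, 22], [8, 4, 9]]
[[8, 8, 7], [8, 4, 9]]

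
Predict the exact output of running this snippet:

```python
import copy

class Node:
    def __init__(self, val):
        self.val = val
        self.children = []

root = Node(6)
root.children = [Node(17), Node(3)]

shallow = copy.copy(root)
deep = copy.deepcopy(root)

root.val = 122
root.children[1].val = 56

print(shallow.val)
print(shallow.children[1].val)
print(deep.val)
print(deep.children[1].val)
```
6
56
6
3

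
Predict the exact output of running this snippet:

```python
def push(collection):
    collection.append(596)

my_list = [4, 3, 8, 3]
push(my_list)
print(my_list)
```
[4, 3, 8, 3, 596]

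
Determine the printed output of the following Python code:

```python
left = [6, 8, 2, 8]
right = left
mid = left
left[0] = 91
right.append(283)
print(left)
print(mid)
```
[91, 8, 2, 8, 283]
[91, 8, 2, 8, 283]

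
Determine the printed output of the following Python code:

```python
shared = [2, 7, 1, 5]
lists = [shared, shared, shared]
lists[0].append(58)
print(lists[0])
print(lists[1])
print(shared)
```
[2, 7, 1, 5, 58]
[2, 7, 1, 5, 58]
[2, 7, 1, 5, 58]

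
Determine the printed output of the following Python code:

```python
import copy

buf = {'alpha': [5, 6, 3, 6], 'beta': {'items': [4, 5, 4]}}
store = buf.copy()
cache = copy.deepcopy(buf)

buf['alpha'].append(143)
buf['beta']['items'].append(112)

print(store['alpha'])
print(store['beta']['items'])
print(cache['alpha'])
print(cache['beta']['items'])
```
[5, 6, 3, 6, 143]
[4, 5, 4, 112]
[5, 6, 3, 6]
[4, 5, 4]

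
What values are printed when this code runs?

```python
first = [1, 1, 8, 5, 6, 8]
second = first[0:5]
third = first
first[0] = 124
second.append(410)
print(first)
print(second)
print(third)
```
[124, 1, 8, 5, 6, 8]
[1, 1, 8, 5, 6, 410]
[124, 1, 8, 5, 6, 8]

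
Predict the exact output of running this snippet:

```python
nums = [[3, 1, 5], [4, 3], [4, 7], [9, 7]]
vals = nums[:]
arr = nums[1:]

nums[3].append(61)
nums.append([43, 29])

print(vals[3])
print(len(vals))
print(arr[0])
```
[9, 7, 61]
4
[4, 3]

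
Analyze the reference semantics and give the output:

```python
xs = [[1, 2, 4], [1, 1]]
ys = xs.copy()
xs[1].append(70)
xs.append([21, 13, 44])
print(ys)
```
[[1, 2, 4], [1, 1, 70]]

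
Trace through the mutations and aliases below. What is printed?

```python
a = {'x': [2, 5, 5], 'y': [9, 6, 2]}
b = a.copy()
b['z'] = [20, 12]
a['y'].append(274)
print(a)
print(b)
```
{'x': [2, 5, 5], 'y': [9, 6, 2, 274]}
{'x': [2, 5, 5], 'y': [9, 6, 2, 274], 'z': [20, 12]}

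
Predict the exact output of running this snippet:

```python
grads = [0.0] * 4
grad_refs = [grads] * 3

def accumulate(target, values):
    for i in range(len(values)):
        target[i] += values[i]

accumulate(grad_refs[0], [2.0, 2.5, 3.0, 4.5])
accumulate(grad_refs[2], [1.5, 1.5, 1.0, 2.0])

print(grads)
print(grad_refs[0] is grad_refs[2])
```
[3.5, 4.0, 4.0, 6.5]
True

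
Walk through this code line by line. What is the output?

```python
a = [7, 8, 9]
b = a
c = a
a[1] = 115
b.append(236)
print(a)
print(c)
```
[7, 115, 9, 236]
[7, 115, 9, 236]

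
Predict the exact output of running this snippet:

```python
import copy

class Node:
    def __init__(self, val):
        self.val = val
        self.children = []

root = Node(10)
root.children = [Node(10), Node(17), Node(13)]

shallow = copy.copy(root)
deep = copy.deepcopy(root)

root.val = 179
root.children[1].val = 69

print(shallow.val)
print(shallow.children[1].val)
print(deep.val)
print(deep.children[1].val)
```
10
69
10
17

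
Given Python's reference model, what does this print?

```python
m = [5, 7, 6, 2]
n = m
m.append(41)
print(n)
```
[5, 7, 6, 2, 41]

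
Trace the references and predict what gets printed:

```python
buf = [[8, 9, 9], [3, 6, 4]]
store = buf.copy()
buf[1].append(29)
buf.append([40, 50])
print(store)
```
[[8, 9, 9], [3, 6, 4, 29]]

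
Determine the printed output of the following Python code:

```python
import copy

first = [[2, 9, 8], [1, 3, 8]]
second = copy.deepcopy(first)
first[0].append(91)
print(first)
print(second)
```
[[2, 9, 8, 91], [1, 3, 8]]
[[2, 9, 8], [1, 3, 8]]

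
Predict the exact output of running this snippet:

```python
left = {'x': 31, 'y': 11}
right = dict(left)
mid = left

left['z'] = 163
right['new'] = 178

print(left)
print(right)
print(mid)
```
{'x': 31, 'y': 11, 'z': 163}
{'x': 31, 'y': 11, 'new': 178}
{'x': 31, 'y': 11, 'z': 163}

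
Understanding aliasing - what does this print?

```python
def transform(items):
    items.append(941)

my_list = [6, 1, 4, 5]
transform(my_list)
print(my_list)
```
[6, 1, 4, 5, 941]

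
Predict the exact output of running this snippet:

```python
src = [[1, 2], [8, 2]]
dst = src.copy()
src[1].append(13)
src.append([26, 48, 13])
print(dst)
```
[[1, 2], [8, 2, 13]]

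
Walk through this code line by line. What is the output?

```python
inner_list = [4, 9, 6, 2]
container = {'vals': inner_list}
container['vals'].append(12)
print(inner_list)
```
[4, 9, 6, 2, 12]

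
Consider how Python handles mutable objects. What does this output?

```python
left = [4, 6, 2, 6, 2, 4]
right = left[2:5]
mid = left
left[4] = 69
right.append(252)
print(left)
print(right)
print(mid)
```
[4, 6, 2, 6, 69, 4]
[2, 6, 2, 252]
[4, 6, 2, 6, 69, 4]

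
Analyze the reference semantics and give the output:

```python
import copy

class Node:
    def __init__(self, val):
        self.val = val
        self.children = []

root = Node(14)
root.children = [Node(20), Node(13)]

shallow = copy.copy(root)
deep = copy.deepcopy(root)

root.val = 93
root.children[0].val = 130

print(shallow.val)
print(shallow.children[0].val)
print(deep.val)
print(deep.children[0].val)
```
14
130
14
20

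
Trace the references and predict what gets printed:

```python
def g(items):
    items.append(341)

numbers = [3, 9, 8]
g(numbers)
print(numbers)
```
[3, 9, 8, 341]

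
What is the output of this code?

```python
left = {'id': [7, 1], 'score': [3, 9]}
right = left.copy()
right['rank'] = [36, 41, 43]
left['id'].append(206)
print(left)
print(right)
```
{'id': [7, 1, 206], 'score': [3, 9]}
{'id': [7, 1, 206], 'score': [3, 9], 'rank': [36, 41, 43]}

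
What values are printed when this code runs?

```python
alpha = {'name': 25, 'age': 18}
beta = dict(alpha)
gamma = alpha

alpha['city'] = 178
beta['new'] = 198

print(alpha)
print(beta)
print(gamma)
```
{'name': 25, 'age': 18, 'city': 178}
{'name': 25, 'age': 18, 'new': 198}
{'name': 25, 'age': 18, 'city': 178}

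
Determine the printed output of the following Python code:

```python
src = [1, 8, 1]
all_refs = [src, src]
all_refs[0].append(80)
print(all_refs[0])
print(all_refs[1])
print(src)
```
[1, 8, 1, 80]
[1, 8, 1, 80]
[1, 8, 1, 80]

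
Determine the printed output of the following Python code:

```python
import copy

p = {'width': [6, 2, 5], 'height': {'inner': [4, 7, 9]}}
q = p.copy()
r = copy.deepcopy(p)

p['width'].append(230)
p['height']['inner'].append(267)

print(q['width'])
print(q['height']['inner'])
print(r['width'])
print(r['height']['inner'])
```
[6, 2, 5, 230]
[4, 7, 9, 267]
[6, 2, 5]
[4, 7, 9]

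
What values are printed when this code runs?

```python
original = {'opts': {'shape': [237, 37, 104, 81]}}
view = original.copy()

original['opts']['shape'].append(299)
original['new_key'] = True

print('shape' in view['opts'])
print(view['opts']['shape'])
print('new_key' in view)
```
True
[237, 37, 104, 81, 299]
False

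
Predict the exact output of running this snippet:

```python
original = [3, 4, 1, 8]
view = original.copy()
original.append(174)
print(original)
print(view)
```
[3, 4, 1, 8, 174]
[3, 4, 1, 8]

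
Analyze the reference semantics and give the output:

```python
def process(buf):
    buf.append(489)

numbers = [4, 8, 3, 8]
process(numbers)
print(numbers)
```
[4, 8, 3, 8, 489]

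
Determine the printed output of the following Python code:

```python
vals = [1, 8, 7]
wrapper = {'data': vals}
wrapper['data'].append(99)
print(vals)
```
[1, 8, 7, 99]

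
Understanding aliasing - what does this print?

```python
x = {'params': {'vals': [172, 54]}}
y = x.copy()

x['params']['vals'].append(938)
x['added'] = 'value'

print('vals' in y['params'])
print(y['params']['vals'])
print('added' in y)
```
True
[172, 54, 938]
False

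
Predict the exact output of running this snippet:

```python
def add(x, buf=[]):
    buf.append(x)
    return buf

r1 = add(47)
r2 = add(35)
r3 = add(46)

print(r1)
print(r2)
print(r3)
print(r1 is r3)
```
[47, 35, 46]
[47, 35, 46]
[47, 35, 46]
True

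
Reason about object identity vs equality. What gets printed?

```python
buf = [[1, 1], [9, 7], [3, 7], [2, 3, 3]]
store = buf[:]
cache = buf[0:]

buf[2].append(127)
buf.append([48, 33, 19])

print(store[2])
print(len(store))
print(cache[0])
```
[3, 7, 127]
4
[1, 1]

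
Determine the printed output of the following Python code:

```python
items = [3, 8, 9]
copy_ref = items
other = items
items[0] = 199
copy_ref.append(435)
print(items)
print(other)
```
[199, 8, 9, 435]
[199, 8, 9, 435]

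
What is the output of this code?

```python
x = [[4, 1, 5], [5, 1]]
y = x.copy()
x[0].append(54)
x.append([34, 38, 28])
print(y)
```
[[4, 1, 5, 54], [5, 1]]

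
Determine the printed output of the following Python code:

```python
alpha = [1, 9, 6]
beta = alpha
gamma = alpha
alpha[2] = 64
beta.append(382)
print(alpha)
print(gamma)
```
[1, 9, 64, 382]
[1, 9, 64, 382]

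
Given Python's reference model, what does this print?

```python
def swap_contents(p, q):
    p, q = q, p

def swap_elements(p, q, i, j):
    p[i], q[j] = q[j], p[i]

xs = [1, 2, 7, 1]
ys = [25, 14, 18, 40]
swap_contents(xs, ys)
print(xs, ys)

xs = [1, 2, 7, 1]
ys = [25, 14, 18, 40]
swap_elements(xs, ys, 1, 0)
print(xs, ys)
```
[1, 2, 7, 1] [25, 14, 18, 40]
[1, 25, 7, 1] [2, 14, 18, 40]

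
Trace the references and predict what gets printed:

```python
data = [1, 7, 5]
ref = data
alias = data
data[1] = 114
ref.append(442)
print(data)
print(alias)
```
[1, 114, 5, 442]
[1, 114, 5, 442]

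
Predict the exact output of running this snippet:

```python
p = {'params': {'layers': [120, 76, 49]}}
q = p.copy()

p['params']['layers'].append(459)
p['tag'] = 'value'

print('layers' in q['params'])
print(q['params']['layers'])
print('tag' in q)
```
True
[120, 76, 49, 459]
False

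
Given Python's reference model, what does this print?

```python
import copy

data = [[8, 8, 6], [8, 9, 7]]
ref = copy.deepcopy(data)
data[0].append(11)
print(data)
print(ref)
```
[[8, 8, 6, 11], [8, 9, 7]]
[[8, 8, 6], [8, 9, 7]]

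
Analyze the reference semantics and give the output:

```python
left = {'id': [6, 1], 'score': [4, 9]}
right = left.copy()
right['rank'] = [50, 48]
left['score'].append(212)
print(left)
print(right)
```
{'id': [6, 1], 'score': [4, 9, 212]}
{'id': [6, 1], 'score': [4, 9, 212], 'rank': [50, 48]}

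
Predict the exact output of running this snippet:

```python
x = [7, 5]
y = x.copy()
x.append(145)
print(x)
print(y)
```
[7, 5, 145]
[7, 5]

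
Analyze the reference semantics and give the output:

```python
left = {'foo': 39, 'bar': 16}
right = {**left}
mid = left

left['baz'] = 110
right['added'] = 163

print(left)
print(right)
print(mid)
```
{'foo': 39, 'bar': 16, 'baz': 110}
{'foo': 39, 'bar': 16, 'added': 163}
{'foo': 39, 'bar': 16, 'baz': 110}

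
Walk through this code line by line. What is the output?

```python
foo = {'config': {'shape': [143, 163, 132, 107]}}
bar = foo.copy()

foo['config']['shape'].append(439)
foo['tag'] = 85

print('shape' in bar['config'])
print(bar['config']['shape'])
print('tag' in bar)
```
True
[143, 163, 132, 107, 439]
False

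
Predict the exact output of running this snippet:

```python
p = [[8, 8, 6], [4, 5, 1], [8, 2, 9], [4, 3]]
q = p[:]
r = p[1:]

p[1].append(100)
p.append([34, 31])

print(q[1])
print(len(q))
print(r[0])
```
[4, 5, 1, 100]
4
[4, 5, 1, 100]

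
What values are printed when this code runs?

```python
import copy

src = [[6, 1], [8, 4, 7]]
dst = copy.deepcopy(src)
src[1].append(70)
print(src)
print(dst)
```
[[6, 1], [8, 4, 7, 70]]
[[6, 1], [8, 4, 7]]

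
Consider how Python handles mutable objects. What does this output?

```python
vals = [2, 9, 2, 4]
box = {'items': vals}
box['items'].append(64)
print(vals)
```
[2, 9, 2, 4, 64]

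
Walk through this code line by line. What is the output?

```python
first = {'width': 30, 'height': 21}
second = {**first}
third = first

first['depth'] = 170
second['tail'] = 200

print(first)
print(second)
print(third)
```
{'width': 30, 'height': 21, 'depth': 170}
{'width': 30, 'height': 21, 'tail': 200}
{'width': 30, 'height': 21, 'depth': 170}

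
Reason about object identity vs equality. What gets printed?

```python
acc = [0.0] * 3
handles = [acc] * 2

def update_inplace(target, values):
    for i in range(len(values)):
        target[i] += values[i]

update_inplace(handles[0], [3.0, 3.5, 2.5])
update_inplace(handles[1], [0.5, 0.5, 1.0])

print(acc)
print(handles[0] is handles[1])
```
[3.5, 4.0, 3.5]
True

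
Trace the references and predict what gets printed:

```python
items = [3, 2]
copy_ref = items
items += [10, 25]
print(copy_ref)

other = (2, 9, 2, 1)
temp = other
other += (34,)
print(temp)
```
[3, 2, 10, 25]
(2, 9, 2, 1)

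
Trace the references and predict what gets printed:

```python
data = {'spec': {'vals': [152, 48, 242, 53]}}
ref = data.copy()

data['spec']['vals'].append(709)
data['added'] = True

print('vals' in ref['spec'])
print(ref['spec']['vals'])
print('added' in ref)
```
True
[152, 48, 242, 53, 709]
False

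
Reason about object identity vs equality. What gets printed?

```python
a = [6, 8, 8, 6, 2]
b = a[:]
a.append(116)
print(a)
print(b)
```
[6, 8, 8, 6, 2, 116]
[6, 8, 8, 6, 2]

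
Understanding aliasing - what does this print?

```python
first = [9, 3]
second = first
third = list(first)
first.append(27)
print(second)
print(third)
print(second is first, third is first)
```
[9, 3, 27]
[9, 3]
True False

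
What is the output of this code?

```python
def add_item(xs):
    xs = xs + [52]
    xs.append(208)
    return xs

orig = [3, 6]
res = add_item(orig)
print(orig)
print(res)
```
[3, 6]
[3, 6, 52, 208]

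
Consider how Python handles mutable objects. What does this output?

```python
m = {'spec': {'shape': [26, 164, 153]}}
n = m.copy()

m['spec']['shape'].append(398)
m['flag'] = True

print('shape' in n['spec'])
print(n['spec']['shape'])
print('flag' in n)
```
True
[26, 164, 153, 398]
False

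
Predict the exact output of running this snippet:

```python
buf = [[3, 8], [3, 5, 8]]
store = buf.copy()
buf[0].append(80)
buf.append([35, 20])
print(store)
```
[[3, 8, 80], [3, 5, 8]]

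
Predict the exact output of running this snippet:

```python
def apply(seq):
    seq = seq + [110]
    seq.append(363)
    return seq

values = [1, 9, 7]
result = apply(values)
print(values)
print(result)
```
[1, 9, 7]
[1, 9, 7, 110, 363]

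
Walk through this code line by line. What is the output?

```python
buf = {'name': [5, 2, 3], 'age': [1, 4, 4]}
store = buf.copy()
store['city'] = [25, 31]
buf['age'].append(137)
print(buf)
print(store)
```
{'name': [5, 2, 3], 'age': [1, 4, 4, 137]}
{'name': [5, 2, 3], 'age': [1, 4, 4, 137], 'city': [25, 31]}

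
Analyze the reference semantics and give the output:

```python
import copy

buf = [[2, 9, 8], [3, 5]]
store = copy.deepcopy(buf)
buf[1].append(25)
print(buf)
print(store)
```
[[2, 9, 8], [3, 5, 25]]
[[2, 9, 8], [3, 5]]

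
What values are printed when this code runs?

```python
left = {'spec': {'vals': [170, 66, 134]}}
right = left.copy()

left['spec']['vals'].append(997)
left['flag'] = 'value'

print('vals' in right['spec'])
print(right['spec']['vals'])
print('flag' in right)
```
True
[170, 66, 134, 997]
False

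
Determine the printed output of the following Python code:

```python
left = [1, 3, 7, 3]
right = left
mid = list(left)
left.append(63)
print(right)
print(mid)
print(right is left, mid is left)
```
[1, 3, 7, 3, 63]
[1, 3, 7, 3]
True False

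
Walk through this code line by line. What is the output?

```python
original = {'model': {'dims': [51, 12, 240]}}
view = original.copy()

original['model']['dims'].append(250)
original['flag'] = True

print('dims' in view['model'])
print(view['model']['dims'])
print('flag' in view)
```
True
[51, 12, 240, 250]
False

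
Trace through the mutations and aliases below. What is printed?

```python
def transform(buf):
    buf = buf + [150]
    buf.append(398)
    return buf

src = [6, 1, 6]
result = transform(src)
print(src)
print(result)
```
[6, 1, 6]
[6, 1, 6, 150, 398]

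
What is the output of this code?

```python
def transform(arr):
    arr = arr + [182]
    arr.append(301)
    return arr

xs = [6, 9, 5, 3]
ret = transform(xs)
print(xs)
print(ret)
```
[6, 9, 5, 3]
[6, 9, 5, 3, 182, 301]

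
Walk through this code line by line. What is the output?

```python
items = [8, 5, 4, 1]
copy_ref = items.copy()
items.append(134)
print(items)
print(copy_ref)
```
[8, 5, 4, 1, 134]
[8, 5, 4, 1]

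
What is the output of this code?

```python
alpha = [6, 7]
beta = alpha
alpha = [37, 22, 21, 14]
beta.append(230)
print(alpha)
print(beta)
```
[37, 22, 21, 14]
[6, 7, 230]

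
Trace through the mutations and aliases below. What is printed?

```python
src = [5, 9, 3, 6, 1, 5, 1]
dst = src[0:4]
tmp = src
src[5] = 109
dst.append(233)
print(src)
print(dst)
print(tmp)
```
[5, 9, 3, 6, 1, 109, 1]
[5, 9, 3, 6, 233]
[5, 9, 3, 6, 1, 109, 1]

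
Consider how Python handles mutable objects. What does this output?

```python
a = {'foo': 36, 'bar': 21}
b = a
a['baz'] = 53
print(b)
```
{'foo': 36, 'bar': 21, 'baz': 53}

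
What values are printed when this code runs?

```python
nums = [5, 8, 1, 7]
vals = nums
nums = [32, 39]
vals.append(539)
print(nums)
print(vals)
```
[32, 39]
[5, 8, 1, 7, 539]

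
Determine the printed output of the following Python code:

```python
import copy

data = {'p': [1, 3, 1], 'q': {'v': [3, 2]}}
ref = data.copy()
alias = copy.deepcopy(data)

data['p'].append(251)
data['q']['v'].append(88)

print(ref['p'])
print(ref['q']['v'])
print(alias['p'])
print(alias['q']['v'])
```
[1, 3, 1, 251]
[3, 2, 88]
[1, 3, 1]
[3, 2]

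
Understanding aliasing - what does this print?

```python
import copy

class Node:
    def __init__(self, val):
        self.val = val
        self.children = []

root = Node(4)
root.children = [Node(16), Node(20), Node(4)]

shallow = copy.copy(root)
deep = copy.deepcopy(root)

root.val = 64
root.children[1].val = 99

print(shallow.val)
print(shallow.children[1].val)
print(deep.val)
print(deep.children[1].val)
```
4
99
4
20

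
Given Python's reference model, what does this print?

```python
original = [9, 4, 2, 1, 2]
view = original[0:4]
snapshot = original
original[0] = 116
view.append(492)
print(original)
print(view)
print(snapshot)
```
[116, 4, 2, 1, 2]
[9, 4, 2, 1, 492]
[116, 4, 2, 1, 2]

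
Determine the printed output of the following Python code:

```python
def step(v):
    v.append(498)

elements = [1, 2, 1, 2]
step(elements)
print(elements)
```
[1, 2, 1, 2, 498]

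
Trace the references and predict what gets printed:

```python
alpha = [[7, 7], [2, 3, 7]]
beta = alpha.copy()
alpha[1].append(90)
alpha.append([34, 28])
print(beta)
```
[[7, 7], [2, 3, 7, 90]]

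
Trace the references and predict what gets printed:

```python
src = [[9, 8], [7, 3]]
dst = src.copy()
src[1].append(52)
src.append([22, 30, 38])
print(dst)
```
[[9, 8], [7, 3, 52]]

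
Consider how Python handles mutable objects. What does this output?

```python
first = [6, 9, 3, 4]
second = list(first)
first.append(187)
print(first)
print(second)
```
[6, 9, 3, 4, 187]
[6, 9, 3, 4]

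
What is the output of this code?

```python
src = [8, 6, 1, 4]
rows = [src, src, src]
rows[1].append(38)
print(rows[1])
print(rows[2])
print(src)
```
[8, 6, 1, 4, 38]
[8, 6, 1, 4, 38]
[8, 6, 1, 4, 38]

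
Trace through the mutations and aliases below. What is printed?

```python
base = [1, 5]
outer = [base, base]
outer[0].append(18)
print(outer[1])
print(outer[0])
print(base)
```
[1, 5, 18]
[1, 5, 18]
[1, 5, 18]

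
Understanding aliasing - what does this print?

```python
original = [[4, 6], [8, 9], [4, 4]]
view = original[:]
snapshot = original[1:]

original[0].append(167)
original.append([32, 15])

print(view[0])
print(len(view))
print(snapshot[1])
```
[4, 6, 167]
3
[4, 4]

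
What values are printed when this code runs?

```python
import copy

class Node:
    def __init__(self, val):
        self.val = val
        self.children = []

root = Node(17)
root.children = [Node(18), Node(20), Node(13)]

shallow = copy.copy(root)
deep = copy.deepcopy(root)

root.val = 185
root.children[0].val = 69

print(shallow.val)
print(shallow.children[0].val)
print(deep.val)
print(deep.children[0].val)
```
17
69
17
18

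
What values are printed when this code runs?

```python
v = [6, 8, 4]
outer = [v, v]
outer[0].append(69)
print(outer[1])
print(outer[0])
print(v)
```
[6, 8, 4, 69]
[6, 8, 4, 69]
[6, 8, 4, 69]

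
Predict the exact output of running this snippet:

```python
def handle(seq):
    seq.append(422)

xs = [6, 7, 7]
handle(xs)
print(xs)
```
[6, 7, 7, 422]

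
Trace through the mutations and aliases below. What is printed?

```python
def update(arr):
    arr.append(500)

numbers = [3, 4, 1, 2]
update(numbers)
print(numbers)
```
[3, 4, 1, 2, 500]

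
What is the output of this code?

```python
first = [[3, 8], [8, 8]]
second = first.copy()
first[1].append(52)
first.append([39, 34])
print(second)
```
[[3, 8], [8, 8, 52]]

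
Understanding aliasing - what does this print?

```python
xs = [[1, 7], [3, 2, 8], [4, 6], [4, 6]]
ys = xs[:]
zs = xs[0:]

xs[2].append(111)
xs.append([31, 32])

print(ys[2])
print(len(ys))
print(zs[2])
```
[4, 6, 111]
4
[4, 6, 111]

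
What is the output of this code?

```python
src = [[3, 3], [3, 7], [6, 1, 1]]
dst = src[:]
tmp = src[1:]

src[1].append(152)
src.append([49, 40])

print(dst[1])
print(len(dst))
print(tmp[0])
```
[3, 7, 152]
3
[3, 7, 152]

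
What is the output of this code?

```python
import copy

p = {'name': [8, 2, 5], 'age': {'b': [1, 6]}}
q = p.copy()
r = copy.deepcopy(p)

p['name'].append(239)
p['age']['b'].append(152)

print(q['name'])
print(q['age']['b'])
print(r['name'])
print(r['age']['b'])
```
[8, 2, 5, 239]
[1, 6, 152]
[8, 2, 5]
[1, 6]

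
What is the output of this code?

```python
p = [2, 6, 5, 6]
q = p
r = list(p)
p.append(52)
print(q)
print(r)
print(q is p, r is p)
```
[2, 6, 5, 6, 52]
[2, 6, 5, 6]
True False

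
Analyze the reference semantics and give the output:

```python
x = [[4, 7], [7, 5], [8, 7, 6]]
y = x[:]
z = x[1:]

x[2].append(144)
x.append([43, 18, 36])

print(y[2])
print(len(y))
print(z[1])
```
[8, 7, 6, 144]
3
[8, 7, 6, 144]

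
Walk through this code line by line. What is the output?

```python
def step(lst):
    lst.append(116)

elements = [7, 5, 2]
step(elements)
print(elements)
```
[7, 5, 2, 116]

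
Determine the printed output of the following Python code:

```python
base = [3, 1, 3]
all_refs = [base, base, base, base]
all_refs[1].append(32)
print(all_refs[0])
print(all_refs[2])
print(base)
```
[3, 1, 3, 32]
[3, 1, 3, 32]
[3, 1, 3, 32]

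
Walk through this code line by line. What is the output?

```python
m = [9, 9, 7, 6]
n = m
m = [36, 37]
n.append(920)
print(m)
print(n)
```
[36, 37]
[9, 9, 7, 6, 920]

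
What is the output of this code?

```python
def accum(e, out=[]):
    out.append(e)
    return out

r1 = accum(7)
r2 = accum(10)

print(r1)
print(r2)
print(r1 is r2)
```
[7, 10]
[7, 10]
True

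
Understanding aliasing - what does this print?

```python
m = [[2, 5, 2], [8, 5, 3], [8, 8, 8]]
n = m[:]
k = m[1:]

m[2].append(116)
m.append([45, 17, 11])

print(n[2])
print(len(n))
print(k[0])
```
[8, 8, 8, 116]
3
[8, 5, 3]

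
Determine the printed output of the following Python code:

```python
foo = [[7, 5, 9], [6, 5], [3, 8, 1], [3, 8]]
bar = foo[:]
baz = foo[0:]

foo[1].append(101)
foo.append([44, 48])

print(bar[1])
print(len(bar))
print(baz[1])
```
[6, 5, 101]
4
[6, 5, 101]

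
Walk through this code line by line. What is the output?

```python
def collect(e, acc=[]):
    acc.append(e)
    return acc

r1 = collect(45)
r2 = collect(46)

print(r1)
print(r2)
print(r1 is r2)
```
[45, 46]
[45, 46]
True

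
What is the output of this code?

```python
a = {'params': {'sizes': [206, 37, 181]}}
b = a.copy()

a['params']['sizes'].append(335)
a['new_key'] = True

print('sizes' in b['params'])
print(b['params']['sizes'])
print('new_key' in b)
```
True
[206, 37, 181, 335]
False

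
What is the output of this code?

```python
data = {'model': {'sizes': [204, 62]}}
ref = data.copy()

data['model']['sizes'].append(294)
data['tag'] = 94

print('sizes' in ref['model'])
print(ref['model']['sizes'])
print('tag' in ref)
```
True
[204, 62, 294]
False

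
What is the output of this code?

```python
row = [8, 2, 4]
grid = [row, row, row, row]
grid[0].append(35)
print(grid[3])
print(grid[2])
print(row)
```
[8, 2, 4, 35]
[8, 2, 4, 35]
[8, 2, 4, 35]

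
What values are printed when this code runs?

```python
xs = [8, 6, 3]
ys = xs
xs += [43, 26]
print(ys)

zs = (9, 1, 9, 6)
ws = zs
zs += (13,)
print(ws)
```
[8, 6, 3, 43, 26]
(9, 1, 9, 6)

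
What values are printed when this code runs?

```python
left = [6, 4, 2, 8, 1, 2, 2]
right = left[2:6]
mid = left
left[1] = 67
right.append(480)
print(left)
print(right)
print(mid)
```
[6, 67, 2, 8, 1, 2, 2]
[2, 8, 1, 2, 480]
[6, 67, 2, 8, 1, 2, 2]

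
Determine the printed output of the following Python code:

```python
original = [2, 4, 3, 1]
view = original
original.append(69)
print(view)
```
[2, 4, 3, 1, 69]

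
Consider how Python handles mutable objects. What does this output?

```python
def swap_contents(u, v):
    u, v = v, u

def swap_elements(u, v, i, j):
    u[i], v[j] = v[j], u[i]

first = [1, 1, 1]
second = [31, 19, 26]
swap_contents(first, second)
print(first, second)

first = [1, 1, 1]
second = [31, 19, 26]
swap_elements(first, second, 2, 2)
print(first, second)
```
[1, 1, 1] [31, 19, 26]
[1, 1, 26] [31, 19, 1]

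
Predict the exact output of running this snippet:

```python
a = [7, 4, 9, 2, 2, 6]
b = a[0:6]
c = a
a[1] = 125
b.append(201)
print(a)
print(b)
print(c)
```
[7, 125, 9, 2, 2, 6]
[7, 4, 9, 2, 2, 6, 201]
[7, 125, 9, 2, 2, 6]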